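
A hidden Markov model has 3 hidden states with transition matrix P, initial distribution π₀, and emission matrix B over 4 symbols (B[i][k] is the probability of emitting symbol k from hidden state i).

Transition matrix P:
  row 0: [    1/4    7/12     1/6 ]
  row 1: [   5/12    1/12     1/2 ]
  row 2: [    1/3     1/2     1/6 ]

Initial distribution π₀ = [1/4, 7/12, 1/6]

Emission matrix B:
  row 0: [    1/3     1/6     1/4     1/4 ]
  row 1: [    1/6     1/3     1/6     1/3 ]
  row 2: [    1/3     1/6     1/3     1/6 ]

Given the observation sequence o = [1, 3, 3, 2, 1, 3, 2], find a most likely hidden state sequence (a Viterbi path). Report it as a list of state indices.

path = [1, 0, 1, 2, 0, 1, 2]

t=0: δ = [4.167e-02, 1.944e-01, 2.778e-02]  (obs o_0=1)
t=1: δ = [2.025e-02, 8.102e-03, 1.620e-02]  ψ = [1, 0, 1]  (obs o_1=3)
t=2: δ = [1.350e-03, 3.938e-03, 6.752e-04]  ψ = [2, 0, 1]  (obs o_2=3)
t=3: δ = [4.103e-04, 1.313e-04, 6.564e-04]  ψ = [1, 0, 1]  (obs o_3=2)
t=4: δ = [3.647e-05, 1.094e-04, 1.823e-05]  ψ = [2, 2, 2]  (obs o_4=1)
t=5: δ = [1.140e-05, 7.091e-06, 9.117e-06]  ψ = [1, 0, 1]  (obs o_5=3)
t=6: δ = [7.597e-07, 1.108e-06, 1.182e-06]  ψ = [2, 0, 1]  (obs o_6=2)
backtrack: best end state = 2; path = [1, 0, 1, 2, 0, 1, 2]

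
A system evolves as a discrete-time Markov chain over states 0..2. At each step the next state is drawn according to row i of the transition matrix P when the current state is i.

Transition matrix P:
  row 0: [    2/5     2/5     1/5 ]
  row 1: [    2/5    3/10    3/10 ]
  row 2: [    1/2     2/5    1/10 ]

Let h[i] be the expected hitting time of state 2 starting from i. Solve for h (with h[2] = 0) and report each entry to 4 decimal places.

First-step conditioning: h[2] = 0; for i ≠ 2, h[i] = 1 + Σ_k P[i][k]·h[k].
  h[0] = 1 + 2/5·h[0] + 2/5·h[1]
  h[1] = 1 + 2/5·h[0] + 3/10·h[1]
Solving the 2×2 linear system over states ≠ 2 gives exactly h = [55/13, 50/13, 0] (h[2] = 0 is the target).

h = [4.2308, 3.8462, 0.0000]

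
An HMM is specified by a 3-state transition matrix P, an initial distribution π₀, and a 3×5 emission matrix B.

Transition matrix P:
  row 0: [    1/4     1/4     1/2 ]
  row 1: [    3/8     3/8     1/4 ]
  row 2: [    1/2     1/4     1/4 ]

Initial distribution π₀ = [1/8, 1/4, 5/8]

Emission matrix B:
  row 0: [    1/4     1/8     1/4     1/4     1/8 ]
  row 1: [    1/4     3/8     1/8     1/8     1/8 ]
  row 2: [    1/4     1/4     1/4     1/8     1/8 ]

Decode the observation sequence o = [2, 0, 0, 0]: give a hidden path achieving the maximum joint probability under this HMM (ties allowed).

path = [2, 0, 2, 0]

t=0: δ = [3.125e-02, 3.125e-02, 1.562e-01]  (obs o_0=2)
t=1: δ = [1.953e-02, 9.766e-03, 9.766e-03]  ψ = [2, 2, 2]  (obs o_1=0)
t=2: δ = [1.221e-03, 1.221e-03, 2.441e-03]  ψ = [0, 0, 0]  (obs o_2=0)
t=3: δ = [3.052e-04, 1.526e-04, 1.526e-04]  ψ = [2, 2, 0]  (obs o_3=0)
backtrack: best end state = 0; path = [2, 0, 2, 0]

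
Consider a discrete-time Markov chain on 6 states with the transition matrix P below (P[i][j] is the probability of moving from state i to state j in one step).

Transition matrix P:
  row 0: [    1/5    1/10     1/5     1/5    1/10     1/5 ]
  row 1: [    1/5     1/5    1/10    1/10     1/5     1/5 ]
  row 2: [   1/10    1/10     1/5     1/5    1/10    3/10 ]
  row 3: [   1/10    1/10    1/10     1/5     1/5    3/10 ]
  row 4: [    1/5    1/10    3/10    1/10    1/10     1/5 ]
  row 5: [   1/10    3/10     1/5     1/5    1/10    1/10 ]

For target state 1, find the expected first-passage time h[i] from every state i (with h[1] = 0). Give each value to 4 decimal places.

h = [6.9786, 0.0000, 6.8518, 6.8643, 6.9774, 5.7098]

First-step conditioning: h[1] = 0; for i ≠ 1, h[i] = 1 + Σ_k P[i][k]·h[k].
  h[0] = 1 + 1/5·h[0] + 1/5·h[2] + 1/5·h[3] + 1/10·h[4] + 1/5·h[5]
  h[2] = 1 + 1/10·h[0] + 1/5·h[2] + 1/5·h[3] + 1/10·h[4] + 3/10·h[5]
  h[3] = 1 + 1/10·h[0] + 1/10·h[2] + 1/5·h[3] + 1/5·h[4] + 3/10·h[5]
  h[4] = 1 + 1/5·h[0] + 3/10·h[2] + 1/10·h[3] + 1/10·h[4] + 1/5·h[5]
  h[5] = 1 + 1/10·h[0] + 1/5·h[2] + 1/5·h[3] + 1/10·h[4] + 1/10·h[5]
Solving the 5×5 linear system over states ≠ 1 gives exactly h = [5555/796, 0, 2727/398, 1366/199, 2777/398, 4545/796] (h[1] = 0 is the target).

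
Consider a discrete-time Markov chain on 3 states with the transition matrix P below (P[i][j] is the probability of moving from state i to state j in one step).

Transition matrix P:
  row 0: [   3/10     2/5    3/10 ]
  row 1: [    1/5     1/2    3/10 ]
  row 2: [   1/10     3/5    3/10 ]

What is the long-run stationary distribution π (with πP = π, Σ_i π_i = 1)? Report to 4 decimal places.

Balance equations π_j = Σ_i π_i·P[i][j]:
  π_0 = 3/10·π_0 + 1/5·π_1 + 1/10·π_2
  π_1 = 2/5·π_0 + 1/2·π_1 + 3/5·π_2
  normalize: π_0 + π_1 + π_2 = 1
Solving the linear system gives exactly π = [17/90, 23/45, 3/10].

π = [0.1889, 0.5111, 0.3000]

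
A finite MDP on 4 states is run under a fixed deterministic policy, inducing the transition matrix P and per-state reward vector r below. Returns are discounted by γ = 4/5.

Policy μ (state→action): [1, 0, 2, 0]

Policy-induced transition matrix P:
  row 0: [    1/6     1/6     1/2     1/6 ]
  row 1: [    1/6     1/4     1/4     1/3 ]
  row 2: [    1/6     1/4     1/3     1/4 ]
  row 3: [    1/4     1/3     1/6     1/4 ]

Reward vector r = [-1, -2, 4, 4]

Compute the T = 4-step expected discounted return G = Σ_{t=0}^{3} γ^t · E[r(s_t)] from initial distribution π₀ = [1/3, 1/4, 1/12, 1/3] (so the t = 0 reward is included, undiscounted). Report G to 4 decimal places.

t=0: π = [0.3333, 0.2500, 0.0833, 0.3333], E[r] = 0.8333, γ^t·E[r] = 0.833333, running G = 0.833333
t=1: π = [0.1944, 0.2500, 0.3125, 0.2431], E[r] = 1.5278, γ^t·E[r] = 1.222222, running G = 2.055556
t=2: π = [0.1869, 0.2541, 0.3044, 0.2546], E[r] = 1.5411, γ^t·E[r] = 0.986296, running G = 3.041852
t=3: π = [0.1879, 0.2556, 0.3009, 0.2556], E[r] = 1.5267, γ^t·E[r] = 0.781679, running G = 3.823531

G = 3.8235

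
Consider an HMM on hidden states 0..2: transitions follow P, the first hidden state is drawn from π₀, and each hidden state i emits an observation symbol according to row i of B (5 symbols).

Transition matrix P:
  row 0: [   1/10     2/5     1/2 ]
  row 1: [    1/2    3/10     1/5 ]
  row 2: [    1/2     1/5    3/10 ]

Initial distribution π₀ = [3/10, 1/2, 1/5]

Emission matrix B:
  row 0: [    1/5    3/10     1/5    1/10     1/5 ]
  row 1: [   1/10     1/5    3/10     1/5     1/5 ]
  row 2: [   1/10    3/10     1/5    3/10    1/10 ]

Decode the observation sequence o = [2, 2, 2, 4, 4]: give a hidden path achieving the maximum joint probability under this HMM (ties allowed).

t=0: δ = [6.000e-02, 1.500e-01, 4.000e-02]  (obs o_0=2)
t=1: δ = [1.500e-02, 1.350e-02, 6.000e-03]  ψ = [1, 1, 0]  (obs o_1=2)
t=2: δ = [1.350e-03, 1.800e-03, 1.500e-03]  ψ = [1, 0, 0]  (obs o_2=2)
t=3: δ = [1.800e-04, 1.080e-04, 6.750e-05]  ψ = [1, 0, 0]  (obs o_3=4)
t=4: δ = [1.080e-05, 1.440e-05, 9.000e-06]  ψ = [1, 0, 0]  (obs o_4=4)
backtrack: best end state = 1; path = [1, 0, 1, 0, 1]

path = [1, 0, 1, 0, 1]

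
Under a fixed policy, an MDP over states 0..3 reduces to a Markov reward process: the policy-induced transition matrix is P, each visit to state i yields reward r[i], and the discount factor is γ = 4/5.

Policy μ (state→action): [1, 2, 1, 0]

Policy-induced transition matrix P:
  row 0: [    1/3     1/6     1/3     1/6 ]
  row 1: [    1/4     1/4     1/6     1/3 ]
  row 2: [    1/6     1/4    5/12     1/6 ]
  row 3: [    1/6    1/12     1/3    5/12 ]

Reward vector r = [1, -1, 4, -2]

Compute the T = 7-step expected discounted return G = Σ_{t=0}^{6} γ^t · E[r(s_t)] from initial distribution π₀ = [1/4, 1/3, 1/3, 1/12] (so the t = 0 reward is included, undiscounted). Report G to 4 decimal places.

t=0: π = [0.2500, 0.3333, 0.3333, 0.0833], E[r] = 1.0833, γ^t·E[r] = 1.083333, running G = 1.083333
t=1: π = [0.2361, 0.2153, 0.3056, 0.2431], E[r] = 0.7569, γ^t·E[r] = 0.605556, running G = 1.688889
t=2: π = [0.2240, 0.1898, 0.3229, 0.2633], E[r] = 0.7992, γ^t·E[r] = 0.511481, running G = 2.200370
t=3: π = [0.2198, 0.1875, 0.3286, 0.2641], E[r] = 0.8185, γ^t·E[r] = 0.419086, running G = 2.619457
t=4: π = [0.2189, 0.1877, 0.3295, 0.2639], E[r] = 0.8213, γ^t·E[r] = 0.336397, running G = 2.955853
t=5: π = [0.2188, 0.1878, 0.3295, 0.2639], E[r] = 0.8212, γ^t·E[r] = 0.269097, running G = 3.224951
t=6: π = [0.2188, 0.1878, 0.3295, 0.2639], E[r] = 0.8211, γ^t·E[r] = 0.215248, running G = 3.440199

G = 3.4402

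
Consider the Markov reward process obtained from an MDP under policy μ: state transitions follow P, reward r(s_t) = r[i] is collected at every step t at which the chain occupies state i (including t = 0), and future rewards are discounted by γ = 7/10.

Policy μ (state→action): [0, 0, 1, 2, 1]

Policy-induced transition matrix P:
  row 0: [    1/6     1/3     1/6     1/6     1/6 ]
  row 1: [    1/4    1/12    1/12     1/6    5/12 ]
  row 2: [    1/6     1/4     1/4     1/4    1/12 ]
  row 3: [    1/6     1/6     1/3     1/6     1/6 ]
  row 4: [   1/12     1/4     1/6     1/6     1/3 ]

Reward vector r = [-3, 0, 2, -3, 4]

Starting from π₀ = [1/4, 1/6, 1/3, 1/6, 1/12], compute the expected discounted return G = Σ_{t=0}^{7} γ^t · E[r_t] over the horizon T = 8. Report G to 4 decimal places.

G = 0.2642

t=0: π = [0.2500, 0.1667, 0.3333, 0.1667, 0.0833], E[r] = -0.2500, γ^t·E[r] = -0.250000, running G = -0.250000
t=1: π = [0.1736, 0.2292, 0.2083, 0.1944, 0.1944], E[r] = 0.0903, γ^t·E[r] = 0.063194, running G = -0.186806
t=2: π = [0.1696, 0.2101, 0.1973, 0.1840, 0.2390], E[r] = 0.2899, γ^t·E[r] = 0.142066, running G = -0.044740
t=3: π = [0.1643, 0.2138, 0.1963, 0.1831, 0.2426], E[r] = 0.3207, γ^t·E[r] = 0.110016, running G = 0.065276
t=4: π = [0.1643, 0.2128, 0.1957, 0.1830, 0.2442], E[r] = 0.3263, γ^t·E[r] = 0.078350, running G = 0.143626
t=5: π = [0.1641, 0.2130, 0.1957, 0.1830, 0.2443], E[r] = 0.3274, γ^t·E[r] = 0.055030, running G = 0.198656
t=6: π = [0.1641, 0.2129, 0.1957, 0.1830, 0.2443], E[r] = 0.3276, γ^t·E[r] = 0.038537, running G = 0.237193
t=7: π = [0.1641, 0.2129, 0.1957, 0.1830, 0.2443], E[r] = 0.3276, γ^t·E[r] = 0.026979, running G = 0.264172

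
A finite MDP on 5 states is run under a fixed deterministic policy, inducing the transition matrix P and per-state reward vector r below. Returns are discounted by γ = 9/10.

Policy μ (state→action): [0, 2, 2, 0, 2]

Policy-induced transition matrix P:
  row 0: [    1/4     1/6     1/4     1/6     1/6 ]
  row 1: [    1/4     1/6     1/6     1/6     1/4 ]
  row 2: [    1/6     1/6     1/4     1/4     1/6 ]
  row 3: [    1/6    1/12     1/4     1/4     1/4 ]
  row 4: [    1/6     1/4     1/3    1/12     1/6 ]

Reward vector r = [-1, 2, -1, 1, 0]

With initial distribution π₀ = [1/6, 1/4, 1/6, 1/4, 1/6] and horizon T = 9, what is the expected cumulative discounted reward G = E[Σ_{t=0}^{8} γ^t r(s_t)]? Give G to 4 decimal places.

G = 0.7780

t=0: π = [0.1667, 0.2500, 0.1667, 0.2500, 0.1667], E[r] = 0.4167, γ^t·E[r] = 0.416667, running G = 0.416667
t=1: π = [0.2014, 0.1597, 0.2431, 0.1875, 0.2083], E[r] = 0.0625, γ^t·E[r] = 0.056250, running G = 0.472917
t=2: π = [0.1968, 0.1684, 0.2541, 0.1852, 0.1956], E[r] = 0.0712, γ^t·E[r] = 0.057656, running G = 0.530573
t=3: π = [0.1971, 0.1675, 0.2523, 0.1870, 0.1961], E[r] = 0.0727, γ^t·E[r] = 0.052980, running G = 0.583553
t=4: π = [0.1971, 0.1674, 0.2524, 0.1869, 0.1962], E[r] = 0.0724, γ^t·E[r] = 0.047469, running G = 0.631022
t=5: π = [0.1970, 0.1674, 0.2524, 0.1869, 0.1962], E[r] = 0.0724, γ^t·E[r] = 0.042732, running G = 0.673754
t=6: π = [0.1970, 0.1674, 0.2524, 0.1869, 0.1962], E[r] = 0.0724, γ^t·E[r] = 0.038460, running G = 0.712214
t=7: π = [0.1970, 0.1674, 0.2524, 0.1869, 0.1962], E[r] = 0.0724, γ^t·E[r] = 0.034614, running G = 0.746828
t=8: π = [0.1970, 0.1674, 0.2524, 0.1869, 0.1962], E[r] = 0.0724, γ^t·E[r] = 0.031153, running G = 0.777981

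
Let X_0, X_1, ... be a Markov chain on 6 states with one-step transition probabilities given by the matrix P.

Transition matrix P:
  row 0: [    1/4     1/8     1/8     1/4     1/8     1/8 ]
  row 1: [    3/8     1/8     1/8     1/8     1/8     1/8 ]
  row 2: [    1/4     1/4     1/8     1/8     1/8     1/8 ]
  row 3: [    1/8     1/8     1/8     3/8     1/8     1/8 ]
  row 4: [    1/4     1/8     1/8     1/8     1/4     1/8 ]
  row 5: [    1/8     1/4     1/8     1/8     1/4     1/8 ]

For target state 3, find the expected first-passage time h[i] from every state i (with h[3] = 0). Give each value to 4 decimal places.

First-step conditioning: h[3] = 0; for i ≠ 3, h[i] = 1 + Σ_k P[i][k]·h[k].
  h[0] = 1 + 1/4·h[0] + 1/8·h[1] + 1/8·h[2] + 1/8·h[4] + 1/8·h[5]
  h[1] = 1 + 3/8·h[0] + 1/8·h[1] + 1/8·h[2] + 1/8·h[4] + 1/8·h[5]
  h[2] = 1 + 1/4·h[0] + 1/4·h[1] + 1/8·h[2] + 1/8·h[4] + 1/8·h[5]
  h[4] = 1 + 1/4·h[0] + 1/8·h[1] + 1/8·h[2] + 1/4·h[4] + 1/8·h[5]
  h[5] = 1 + 1/8·h[0] + 1/4·h[1] + 1/8·h[2] + 1/4·h[4] + 1/8·h[5]
Solving the 5×5 linear system over states ≠ 3 gives exactly h = [1792/321, 672/107, 2044/321, 0, 2048/321, 692/107] (h[3] = 0 is the target).

h = [5.5826, 6.2804, 6.3676, 0.0000, 6.3801, 6.4673]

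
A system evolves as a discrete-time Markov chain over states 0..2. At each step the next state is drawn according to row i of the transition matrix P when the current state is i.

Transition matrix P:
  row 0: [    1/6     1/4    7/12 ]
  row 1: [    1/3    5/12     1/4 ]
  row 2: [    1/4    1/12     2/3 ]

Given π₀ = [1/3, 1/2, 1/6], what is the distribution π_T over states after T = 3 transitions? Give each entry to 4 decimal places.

t=0: π = [0.3333, 0.5000, 0.1667]
t=1: π = [0.2639, 0.3056, 0.4306]
t=2: π = [0.2535, 0.2292, 0.5174]
t=3: π = [0.2480, 0.2020, 0.5501]

π = [0.2480, 0.2020, 0.5501]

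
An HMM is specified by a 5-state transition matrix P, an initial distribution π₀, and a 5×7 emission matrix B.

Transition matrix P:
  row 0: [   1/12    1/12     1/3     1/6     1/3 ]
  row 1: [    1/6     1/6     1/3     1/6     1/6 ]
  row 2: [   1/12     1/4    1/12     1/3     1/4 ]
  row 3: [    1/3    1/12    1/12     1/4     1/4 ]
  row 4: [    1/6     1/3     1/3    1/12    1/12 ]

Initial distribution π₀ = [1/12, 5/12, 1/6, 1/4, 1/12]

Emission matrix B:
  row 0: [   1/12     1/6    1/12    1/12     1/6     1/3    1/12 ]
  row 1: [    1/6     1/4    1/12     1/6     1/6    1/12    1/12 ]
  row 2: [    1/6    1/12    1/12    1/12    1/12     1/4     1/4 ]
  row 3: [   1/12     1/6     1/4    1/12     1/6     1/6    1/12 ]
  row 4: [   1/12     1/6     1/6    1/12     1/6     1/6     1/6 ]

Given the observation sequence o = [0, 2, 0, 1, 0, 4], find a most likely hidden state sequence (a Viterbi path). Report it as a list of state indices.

path = [1, 4, 2, 1, 2, 3]

t=0: δ = [6.944e-03, 6.944e-02, 2.778e-02, 2.083e-02, 6.944e-03]  (obs o_0=0)
t=1: δ = [9.645e-04, 9.645e-04, 1.929e-03, 2.894e-03, 1.929e-03]  ψ = [1, 1, 1, 1, 1]  (obs o_1=2)
t=2: δ = [8.038e-05, 1.072e-04, 1.072e-04, 6.028e-05, 6.028e-05]  ψ = [3, 4, 4, 3, 3]  (obs o_2=0)
t=3: δ = [3.349e-06, 6.698e-06, 2.977e-06, 5.954e-06, 4.465e-06]  ψ = [3, 2, 1, 2, 0]  (obs o_3=1)
t=4: δ = [1.654e-07, 2.481e-07, 3.721e-07, 1.240e-07, 1.240e-07]  ψ = [3, 4, 1, 3, 3]  (obs o_4=0)
t=5: δ = [6.891e-09, 1.550e-08, 6.891e-09, 2.067e-08, 1.550e-08]  ψ = [1, 2, 1, 2, 2]  (obs o_5=4)
backtrack: best end state = 3; path = [1, 4, 2, 1, 2, 3]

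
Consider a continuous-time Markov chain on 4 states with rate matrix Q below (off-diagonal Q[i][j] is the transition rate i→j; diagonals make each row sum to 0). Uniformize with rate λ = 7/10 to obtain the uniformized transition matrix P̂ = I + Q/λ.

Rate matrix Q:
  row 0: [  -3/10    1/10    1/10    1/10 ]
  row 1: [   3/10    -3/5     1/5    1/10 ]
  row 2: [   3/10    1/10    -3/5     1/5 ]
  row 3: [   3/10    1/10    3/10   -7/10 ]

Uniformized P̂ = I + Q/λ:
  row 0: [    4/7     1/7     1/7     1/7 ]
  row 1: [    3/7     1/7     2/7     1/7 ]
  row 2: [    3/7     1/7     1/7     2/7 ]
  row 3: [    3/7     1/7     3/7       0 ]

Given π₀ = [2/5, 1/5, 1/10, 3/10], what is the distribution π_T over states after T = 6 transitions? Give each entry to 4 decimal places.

t=0: π = [0.4000, 0.2000, 0.1000, 0.3000]
t=1: π = [0.4857, 0.1429, 0.2571, 0.1143]
t=2: π = [0.4980, 0.1429, 0.1959, 0.1633]
t=3: π = [0.4997, 0.1429, 0.2099, 0.1475]
t=4: π = [0.5000, 0.1429, 0.2054, 0.1518]
t=5: π = [0.5000, 0.1429, 0.2066, 0.1505]
t=6: π = [0.5000, 0.1429, 0.2063, 0.1509]

π = [0.5000, 0.1429, 0.2063, 0.1509]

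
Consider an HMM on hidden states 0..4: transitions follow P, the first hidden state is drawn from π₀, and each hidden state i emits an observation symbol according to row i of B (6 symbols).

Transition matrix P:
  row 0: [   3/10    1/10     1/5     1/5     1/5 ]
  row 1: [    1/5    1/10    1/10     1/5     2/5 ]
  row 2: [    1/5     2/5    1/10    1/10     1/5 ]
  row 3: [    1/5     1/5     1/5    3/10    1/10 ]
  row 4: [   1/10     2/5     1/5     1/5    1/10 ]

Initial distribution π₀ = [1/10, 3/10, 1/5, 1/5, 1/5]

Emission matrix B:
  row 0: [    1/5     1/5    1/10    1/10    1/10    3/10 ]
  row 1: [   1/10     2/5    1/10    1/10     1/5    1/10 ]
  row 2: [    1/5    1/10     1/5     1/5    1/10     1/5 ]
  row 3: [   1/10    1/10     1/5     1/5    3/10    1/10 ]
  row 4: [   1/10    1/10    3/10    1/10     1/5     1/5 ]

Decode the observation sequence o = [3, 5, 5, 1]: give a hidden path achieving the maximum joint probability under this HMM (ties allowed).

path = [2, 1, 4, 1]

t=0: δ = [1.000e-02, 3.000e-02, 4.000e-02, 4.000e-02, 2.000e-02]  (obs o_0=3)
t=1: δ = [2.400e-03, 1.600e-03, 1.600e-03, 1.200e-03, 2.400e-03]  ψ = [2, 2, 3, 3, 1]  (obs o_1=5)
t=2: δ = [2.160e-04, 9.600e-05, 9.600e-05, 4.800e-05, 1.280e-04]  ψ = [0, 4, 0, 0, 1]  (obs o_2=5)
t=3: δ = [1.296e-05, 2.048e-05, 4.320e-06, 4.320e-06, 4.320e-06]  ψ = [0, 4, 0, 0, 0]  (obs o_3=1)
backtrack: best end state = 1; path = [2, 1, 4, 1]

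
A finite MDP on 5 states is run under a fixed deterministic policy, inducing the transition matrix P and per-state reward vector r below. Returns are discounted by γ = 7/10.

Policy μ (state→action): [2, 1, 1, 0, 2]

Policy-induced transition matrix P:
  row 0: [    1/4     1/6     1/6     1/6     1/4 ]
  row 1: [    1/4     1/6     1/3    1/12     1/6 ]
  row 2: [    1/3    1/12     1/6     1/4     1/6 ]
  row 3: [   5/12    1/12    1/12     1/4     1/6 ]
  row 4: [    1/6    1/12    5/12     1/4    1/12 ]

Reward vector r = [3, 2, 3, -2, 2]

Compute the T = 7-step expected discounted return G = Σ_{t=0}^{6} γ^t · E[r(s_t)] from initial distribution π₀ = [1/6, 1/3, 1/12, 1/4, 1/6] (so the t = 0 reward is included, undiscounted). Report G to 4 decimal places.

G = 4.7912

t=0: π = [0.1667, 0.3333, 0.0833, 0.2500, 0.1667], E[r] = 1.2500, γ^t·E[r] = 1.250000, running G = 1.250000
t=1: π = [0.2847, 0.1250, 0.2431, 0.1806, 0.1667], E[r] = 1.8056, γ^t·E[r] = 1.263889, running G = 2.513889
t=2: π = [0.2865, 0.1175, 0.2141, 0.2054, 0.1765], E[r] = 1.6788, γ^t·E[r] = 0.822622, running G = 3.336510
t=3: π = [0.2874, 0.1170, 0.2133, 0.2065, 0.1758], E[r] = 1.6744, γ^t·E[r] = 0.574330, running G = 3.910840
t=4: π = [0.2875, 0.1170, 0.2129, 0.2066, 0.1760], E[r] = 1.6742, γ^t·E[r] = 0.401986, running G = 4.312826
t=5: π = [0.2875, 0.1170, 0.2129, 0.2065, 0.1760], E[r] = 1.6743, γ^t·E[r] = 0.281403, running G = 4.594229
t=6: π = [0.2875, 0.1170, 0.2130, 0.2065, 0.1760], E[r] = 1.6743, γ^t·E[r] = 0.196983, running G = 4.791212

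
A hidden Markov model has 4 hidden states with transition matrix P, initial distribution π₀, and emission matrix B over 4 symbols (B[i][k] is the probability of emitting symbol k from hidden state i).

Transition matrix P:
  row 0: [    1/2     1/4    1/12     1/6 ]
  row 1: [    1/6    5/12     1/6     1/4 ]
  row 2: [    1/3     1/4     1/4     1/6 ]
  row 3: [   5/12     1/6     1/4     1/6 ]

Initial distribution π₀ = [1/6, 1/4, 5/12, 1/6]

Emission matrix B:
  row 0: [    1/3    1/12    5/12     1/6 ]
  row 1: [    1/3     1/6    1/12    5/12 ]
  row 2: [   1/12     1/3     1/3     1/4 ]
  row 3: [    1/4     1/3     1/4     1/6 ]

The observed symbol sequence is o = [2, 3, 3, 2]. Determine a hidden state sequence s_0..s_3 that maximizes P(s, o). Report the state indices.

path = [2, 1, 1, 0]

t=0: δ = [6.944e-02, 2.083e-02, 1.389e-01, 4.167e-02]  (obs o_0=2)
t=1: δ = [7.716e-03, 1.447e-02, 8.681e-03, 3.858e-03]  ψ = [2, 2, 2, 2]  (obs o_1=3)
t=2: δ = [6.430e-04, 2.512e-03, 6.028e-04, 6.028e-04]  ψ = [0, 1, 1, 1]  (obs o_2=3)
t=3: δ = [1.744e-04, 8.721e-05, 1.395e-04, 1.570e-04]  ψ = [1, 1, 1, 1]  (obs o_3=2)
backtrack: best end state = 0; path = [2, 1, 1, 0]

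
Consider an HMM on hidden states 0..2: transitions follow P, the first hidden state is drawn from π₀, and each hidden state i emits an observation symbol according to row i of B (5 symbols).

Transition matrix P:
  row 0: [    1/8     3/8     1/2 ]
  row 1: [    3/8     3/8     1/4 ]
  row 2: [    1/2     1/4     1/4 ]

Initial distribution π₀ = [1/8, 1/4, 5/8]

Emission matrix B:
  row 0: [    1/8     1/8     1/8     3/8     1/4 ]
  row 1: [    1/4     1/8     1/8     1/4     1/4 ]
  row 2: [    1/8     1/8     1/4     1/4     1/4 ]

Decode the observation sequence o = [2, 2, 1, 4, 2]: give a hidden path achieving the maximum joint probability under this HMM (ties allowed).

t=0: δ = [1.562e-02, 3.125e-02, 1.562e-01]  (obs o_0=2)
t=1: δ = [9.766e-03, 4.883e-03, 9.766e-03]  ψ = [2, 2, 2]  (obs o_1=2)
t=2: δ = [6.104e-04, 4.578e-04, 6.104e-04]  ψ = [2, 0, 0]  (obs o_2=1)
t=3: δ = [7.629e-05, 5.722e-05, 7.629e-05]  ψ = [2, 0, 0]  (obs o_3=4)
t=4: δ = [4.768e-06, 3.576e-06, 9.537e-06]  ψ = [2, 0, 0]  (obs o_4=2)
backtrack: best end state = 2; path = [2, 0, 2, 0, 2]

path = [2, 0, 2, 0, 2]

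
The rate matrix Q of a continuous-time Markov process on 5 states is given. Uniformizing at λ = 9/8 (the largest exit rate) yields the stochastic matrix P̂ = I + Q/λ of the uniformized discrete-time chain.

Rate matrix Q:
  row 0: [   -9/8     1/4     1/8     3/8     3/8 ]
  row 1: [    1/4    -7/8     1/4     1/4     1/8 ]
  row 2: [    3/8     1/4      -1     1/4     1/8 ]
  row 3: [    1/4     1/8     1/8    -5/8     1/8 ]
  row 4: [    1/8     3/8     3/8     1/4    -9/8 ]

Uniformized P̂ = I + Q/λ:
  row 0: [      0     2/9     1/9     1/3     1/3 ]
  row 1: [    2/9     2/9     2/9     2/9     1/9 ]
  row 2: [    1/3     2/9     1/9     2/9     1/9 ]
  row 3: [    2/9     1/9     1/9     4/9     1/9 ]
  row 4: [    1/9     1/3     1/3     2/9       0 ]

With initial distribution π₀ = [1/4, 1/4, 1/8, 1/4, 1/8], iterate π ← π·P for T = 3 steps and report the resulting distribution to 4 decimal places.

π = [0.1848, 0.2025, 0.1631, 0.3116, 0.1380]

t=0: π = [0.2500, 0.2500, 0.1250, 0.2500, 0.1250]
t=1: π = [0.1667, 0.2083, 0.1667, 0.3056, 0.1528]
t=2: π = [0.1867, 0.2052, 0.1682, 0.3086, 0.1312]
t=3: π = [0.1848, 0.2025, 0.1631, 0.3116, 0.1380]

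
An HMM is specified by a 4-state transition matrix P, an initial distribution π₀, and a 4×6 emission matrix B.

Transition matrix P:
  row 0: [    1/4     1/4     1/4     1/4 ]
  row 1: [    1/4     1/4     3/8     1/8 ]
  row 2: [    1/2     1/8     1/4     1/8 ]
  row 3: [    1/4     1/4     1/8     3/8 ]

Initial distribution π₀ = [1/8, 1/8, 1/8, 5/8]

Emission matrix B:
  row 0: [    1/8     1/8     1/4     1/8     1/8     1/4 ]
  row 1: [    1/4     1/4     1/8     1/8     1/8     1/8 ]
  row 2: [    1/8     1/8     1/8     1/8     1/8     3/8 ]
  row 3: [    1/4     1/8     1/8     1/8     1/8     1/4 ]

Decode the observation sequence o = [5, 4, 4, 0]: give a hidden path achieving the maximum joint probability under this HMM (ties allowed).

t=0: δ = [3.125e-02, 1.562e-02, 4.688e-02, 1.562e-01]  (obs o_0=5)
t=1: δ = [4.883e-03, 4.883e-03, 2.441e-03, 7.324e-03]  ψ = [3, 3, 3, 3]  (obs o_1=4)
t=2: δ = [2.289e-04, 2.289e-04, 2.289e-04, 3.433e-04]  ψ = [3, 3, 1, 3]  (obs o_2=4)
t=3: δ = [1.431e-05, 2.146e-05, 1.073e-05, 3.219e-05]  ψ = [2, 3, 1, 3]  (obs o_3=0)
backtrack: best end state = 3; path = [3, 3, 3, 3]

path = [3, 3, 3, 3]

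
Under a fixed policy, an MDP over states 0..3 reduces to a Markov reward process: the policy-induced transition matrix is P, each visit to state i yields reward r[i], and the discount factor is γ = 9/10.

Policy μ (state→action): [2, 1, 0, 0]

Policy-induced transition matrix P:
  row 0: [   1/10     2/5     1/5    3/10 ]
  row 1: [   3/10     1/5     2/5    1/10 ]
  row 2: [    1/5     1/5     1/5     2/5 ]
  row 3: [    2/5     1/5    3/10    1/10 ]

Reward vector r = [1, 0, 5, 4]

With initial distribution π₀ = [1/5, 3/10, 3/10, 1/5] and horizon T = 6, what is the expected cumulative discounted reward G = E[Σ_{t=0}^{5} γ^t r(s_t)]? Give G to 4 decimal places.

G = 11.8772

t=0: π = [0.2000, 0.3000, 0.3000, 0.2000], E[r] = 2.5000, γ^t·E[r] = 2.500000, running G = 2.500000
t=1: π = [0.2500, 0.2400, 0.2800, 0.2300], E[r] = 2.5700, γ^t·E[r] = 2.313000, running G = 4.813000
t=2: π = [0.2450, 0.2500, 0.2710, 0.2340], E[r] = 2.5360, γ^t·E[r] = 2.054160, running G = 6.867160
t=3: π = [0.2473, 0.2490, 0.2734, 0.2303], E[r] = 2.5355, γ^t·E[r] = 1.848380, running G = 8.715540
t=4: π = [0.2462, 0.2495, 0.2728, 0.2315], E[r] = 2.5363, γ^t·E[r] = 1.664066, running G = 10.379606
t=5: π = [0.2466, 0.2492, 0.2730, 0.2311], E[r] = 2.5362, γ^t·E[r] = 1.497600, running G = 11.877206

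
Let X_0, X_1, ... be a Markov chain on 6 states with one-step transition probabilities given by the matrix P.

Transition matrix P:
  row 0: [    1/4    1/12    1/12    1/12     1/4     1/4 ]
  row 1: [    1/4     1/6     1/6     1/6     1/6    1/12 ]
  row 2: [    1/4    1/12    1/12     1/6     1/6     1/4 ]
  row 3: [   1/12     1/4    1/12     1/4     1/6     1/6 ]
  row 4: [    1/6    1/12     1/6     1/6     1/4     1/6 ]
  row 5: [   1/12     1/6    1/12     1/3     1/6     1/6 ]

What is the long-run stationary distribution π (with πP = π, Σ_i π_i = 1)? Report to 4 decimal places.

π = [0.1707, 0.1432, 0.1117, 0.1987, 0.1973, 0.1783]

Balance equations π_j = Σ_i π_i·P[i][j]:
  π_0 = 1/4·π_0 + 1/4·π_1 + 1/4·π_2 + 1/12·π_3 + 1/6·π_4 + 1/12·π_5
  π_1 = 1/12·π_0 + 1/6·π_1 + 1/12·π_2 + 1/4·π_3 + 1/12·π_4 + 1/6·π_5
  π_2 = 1/12·π_0 + 1/6·π_1 + 1/12·π_2 + 1/12·π_3 + 1/6·π_4 + 1/12·π_5
  π_3 = 1/12·π_0 + 1/6·π_1 + 1/6·π_2 + 1/4·π_3 + 1/6·π_4 + 1/3·π_5
  π_4 = 1/4·π_0 + 1/6·π_1 + 1/6·π_2 + 1/6·π_3 + 1/4·π_4 + 1/6·π_5
  normalize: π_0 + π_1 + π_2 + π_3 + π_4 + π_5 = 1
Solving the linear system gives exactly π = [2797/16383, 30508/212979, 7931/70993, 14107/70993, 3233/16383, 37967/212979].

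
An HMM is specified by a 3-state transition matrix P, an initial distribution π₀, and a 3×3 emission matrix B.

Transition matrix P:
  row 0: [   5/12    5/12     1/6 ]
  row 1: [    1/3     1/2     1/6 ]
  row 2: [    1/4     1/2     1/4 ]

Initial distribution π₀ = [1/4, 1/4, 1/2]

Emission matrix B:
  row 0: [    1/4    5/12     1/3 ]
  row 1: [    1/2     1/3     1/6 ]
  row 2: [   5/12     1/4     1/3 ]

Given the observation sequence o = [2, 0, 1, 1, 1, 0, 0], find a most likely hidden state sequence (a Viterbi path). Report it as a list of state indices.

path = [2, 1, 1, 1, 1, 1, 1]

t=0: δ = [8.333e-02, 4.167e-02, 1.667e-01]  (obs o_0=2)
t=1: δ = [1.042e-02, 4.167e-02, 1.736e-02]  ψ = [2, 2, 2]  (obs o_1=0)
t=2: δ = [5.787e-03, 6.944e-03, 1.736e-03]  ψ = [1, 1, 1]  (obs o_2=1)
t=3: δ = [1.005e-03, 1.157e-03, 2.894e-04]  ψ = [0, 1, 1]  (obs o_3=1)
t=4: δ = [1.744e-04, 1.929e-04, 4.823e-05]  ψ = [0, 1, 1]  (obs o_4=1)
t=5: δ = [1.817e-05, 4.823e-05, 1.340e-05]  ψ = [0, 1, 1]  (obs o_5=0)
t=6: δ = [4.019e-06, 1.206e-05, 3.349e-06]  ψ = [1, 1, 1]  (obs o_6=0)
backtrack: best end state = 1; path = [2, 1, 1, 1, 1, 1, 1]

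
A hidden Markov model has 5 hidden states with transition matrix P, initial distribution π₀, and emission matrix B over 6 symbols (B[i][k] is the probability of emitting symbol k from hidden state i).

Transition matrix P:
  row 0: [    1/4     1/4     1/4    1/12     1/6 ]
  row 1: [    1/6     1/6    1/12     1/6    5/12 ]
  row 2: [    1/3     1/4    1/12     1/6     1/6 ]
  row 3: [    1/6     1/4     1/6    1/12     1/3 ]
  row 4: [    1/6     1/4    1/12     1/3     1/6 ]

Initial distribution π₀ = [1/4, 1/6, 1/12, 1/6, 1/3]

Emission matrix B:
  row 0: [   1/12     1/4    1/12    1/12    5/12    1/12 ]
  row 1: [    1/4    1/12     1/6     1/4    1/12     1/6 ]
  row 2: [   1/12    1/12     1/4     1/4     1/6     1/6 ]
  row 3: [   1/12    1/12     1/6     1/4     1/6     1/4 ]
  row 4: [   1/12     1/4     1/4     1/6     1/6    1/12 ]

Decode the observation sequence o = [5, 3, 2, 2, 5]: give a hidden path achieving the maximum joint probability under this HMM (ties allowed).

t=0: δ = [2.083e-02, 2.778e-02, 1.389e-02, 4.167e-02, 2.778e-02]  (obs o_0=5)
t=1: δ = [5.787e-04, 2.604e-03, 1.736e-03, 2.315e-03, 2.315e-03]  ψ = [3, 3, 3, 4, 3]  (obs o_1=3)
t=2: δ = [4.823e-05, 9.645e-05, 9.645e-05, 1.286e-04, 2.713e-04]  ψ = [2, 3, 3, 4, 1]  (obs o_2=2)
t=3: δ = [3.768e-06, 1.130e-05, 5.651e-06, 1.507e-05, 1.130e-05]  ψ = [4, 4, 4, 4, 4]  (obs o_3=2)
t=4: δ = [2.093e-07, 6.279e-07, 4.186e-07, 9.419e-07, 4.186e-07]  ψ = [3, 3, 3, 4, 3]  (obs o_4=5)
backtrack: best end state = 3; path = [3, 1, 4, 4, 3]

path = [3, 1, 4, 4, 3]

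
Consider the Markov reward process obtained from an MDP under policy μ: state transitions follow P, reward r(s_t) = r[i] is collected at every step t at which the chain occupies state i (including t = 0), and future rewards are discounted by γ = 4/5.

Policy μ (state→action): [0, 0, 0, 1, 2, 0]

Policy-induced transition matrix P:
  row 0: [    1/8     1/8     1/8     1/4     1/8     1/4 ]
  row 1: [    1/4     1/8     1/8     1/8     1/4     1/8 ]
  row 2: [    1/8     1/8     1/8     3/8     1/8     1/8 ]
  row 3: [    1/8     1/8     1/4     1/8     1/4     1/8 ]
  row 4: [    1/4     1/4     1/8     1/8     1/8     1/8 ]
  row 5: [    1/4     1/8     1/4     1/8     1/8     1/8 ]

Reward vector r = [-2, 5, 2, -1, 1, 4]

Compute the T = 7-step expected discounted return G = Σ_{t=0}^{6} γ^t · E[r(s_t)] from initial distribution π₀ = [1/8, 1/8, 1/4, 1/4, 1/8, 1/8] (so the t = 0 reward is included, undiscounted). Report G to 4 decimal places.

G = 4.9651

t=0: π = [0.1250, 0.1250, 0.2500, 0.2500, 0.1250, 0.1250], E[r] = 1.2500, γ^t·E[r] = 1.250000, running G = 1.250000
t=1: π = [0.1719, 0.1406, 0.1719, 0.2031, 0.1719, 0.1406], E[r] = 1.2344, γ^t·E[r] = 0.987500, running G = 2.237500
t=2: π = [0.1816, 0.1465, 0.1680, 0.1895, 0.1680, 0.1465], E[r] = 1.2695, γ^t·E[r] = 0.812500, running G = 3.050000
t=3: π = [0.1826, 0.1460, 0.1670, 0.1897, 0.1670, 0.1477], E[r] = 1.2668, γ^t·E[r] = 0.648625, running G = 3.698625
t=4: π = [0.1826, 0.1459, 0.1672, 0.1896, 0.1670, 0.1478], E[r] = 1.2672, γ^t·E[r] = 0.519063, running G = 4.217688
t=5: π = [0.1826, 0.1459, 0.1672, 0.1896, 0.1669, 0.1478], E[r] = 1.2671, γ^t·E[r] = 0.415218, running G = 4.632905
t=6: π = [0.1826, 0.1459, 0.1672, 0.1896, 0.1669, 0.1478], E[r] = 1.2671, γ^t·E[r] = 0.332175, running G = 4.965080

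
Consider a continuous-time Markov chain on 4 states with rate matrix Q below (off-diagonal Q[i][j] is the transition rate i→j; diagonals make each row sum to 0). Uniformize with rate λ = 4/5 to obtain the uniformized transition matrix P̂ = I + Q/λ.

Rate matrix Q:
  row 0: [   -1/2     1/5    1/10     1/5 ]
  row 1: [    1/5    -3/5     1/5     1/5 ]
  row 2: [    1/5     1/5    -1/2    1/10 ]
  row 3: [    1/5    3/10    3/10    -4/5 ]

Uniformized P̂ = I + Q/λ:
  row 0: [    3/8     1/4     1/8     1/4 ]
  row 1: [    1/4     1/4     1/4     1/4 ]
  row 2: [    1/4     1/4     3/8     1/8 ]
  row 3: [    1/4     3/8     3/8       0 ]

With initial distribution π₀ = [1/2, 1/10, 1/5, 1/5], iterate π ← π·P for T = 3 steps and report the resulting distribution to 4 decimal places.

π = [0.2861, 0.2721, 0.2688, 0.1730]

t=0: π = [0.5000, 0.1000, 0.2000, 0.2000]
t=1: π = [0.3125, 0.2750, 0.2375, 0.1750]
t=2: π = [0.2891, 0.2719, 0.2625, 0.1766]
t=3: π = [0.2861, 0.2721, 0.2688, 0.1730]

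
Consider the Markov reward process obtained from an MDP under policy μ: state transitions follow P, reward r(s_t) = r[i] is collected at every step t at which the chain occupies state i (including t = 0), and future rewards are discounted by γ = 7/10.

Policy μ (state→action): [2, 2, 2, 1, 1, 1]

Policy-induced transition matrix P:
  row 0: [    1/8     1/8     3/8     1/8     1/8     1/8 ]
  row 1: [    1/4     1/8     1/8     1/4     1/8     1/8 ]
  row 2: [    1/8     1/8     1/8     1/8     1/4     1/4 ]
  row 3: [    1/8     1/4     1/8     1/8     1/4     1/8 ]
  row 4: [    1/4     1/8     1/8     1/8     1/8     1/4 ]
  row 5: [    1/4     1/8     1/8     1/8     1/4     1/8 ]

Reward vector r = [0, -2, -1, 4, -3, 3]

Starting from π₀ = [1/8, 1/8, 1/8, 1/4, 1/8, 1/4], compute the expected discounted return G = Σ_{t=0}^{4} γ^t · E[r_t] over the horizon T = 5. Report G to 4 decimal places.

t=0: π = [0.1250, 0.1250, 0.1250, 0.2500, 0.1250, 0.2500], E[r] = 1.0000, γ^t·E[r] = 1.000000, running G = 1.000000
t=1: π = [0.1875, 0.1563, 0.1563, 0.1406, 0.2031, 0.1563], E[r] = -0.0469, γ^t·E[r] = -0.032813, running G = 0.967188
t=2: π = [0.1895, 0.1426, 0.1719, 0.1445, 0.1816, 0.1699], E[r] = 0.0859, γ^t·E[r] = 0.042109, running G = 1.009297
t=3: π = [0.1868, 0.1431, 0.1724, 0.1428, 0.1858, 0.1692], E[r] = 0.0630, γ^t·E[r] = 0.021605, running G = 1.030902
t=4: π = [0.1873, 0.1429, 0.1717, 0.1429, 0.1855, 0.1698], E[r] = 0.0668, γ^t·E[r] = 0.016039, running G = 1.046941

G = 1.0469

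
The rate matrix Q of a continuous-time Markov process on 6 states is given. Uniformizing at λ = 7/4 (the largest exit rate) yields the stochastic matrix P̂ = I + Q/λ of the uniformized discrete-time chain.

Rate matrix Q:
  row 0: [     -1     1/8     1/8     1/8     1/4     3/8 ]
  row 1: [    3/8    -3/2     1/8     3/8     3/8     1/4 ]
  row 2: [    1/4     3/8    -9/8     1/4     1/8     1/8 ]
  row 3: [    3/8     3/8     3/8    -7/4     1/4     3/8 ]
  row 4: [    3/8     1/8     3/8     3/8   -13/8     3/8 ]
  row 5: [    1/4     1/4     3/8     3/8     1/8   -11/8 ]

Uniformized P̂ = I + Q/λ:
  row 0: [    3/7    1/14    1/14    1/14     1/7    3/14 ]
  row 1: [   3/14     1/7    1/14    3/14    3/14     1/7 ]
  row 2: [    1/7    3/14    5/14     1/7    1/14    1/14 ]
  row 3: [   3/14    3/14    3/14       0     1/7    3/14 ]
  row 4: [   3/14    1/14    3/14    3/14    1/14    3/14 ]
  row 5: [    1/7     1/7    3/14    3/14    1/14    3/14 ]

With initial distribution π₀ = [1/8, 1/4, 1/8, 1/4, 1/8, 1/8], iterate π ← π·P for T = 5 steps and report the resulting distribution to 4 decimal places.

t=0: π = [0.1250, 0.2500, 0.1250, 0.2500, 0.1250, 0.1250]
t=1: π = [0.2232, 0.1518, 0.1786, 0.1339, 0.1339, 0.1786]
t=2: π = [0.2366, 0.1397, 0.1862, 0.1409, 0.1186, 0.1779]
t=3: π = [0.2390, 0.1409, 0.1871, 0.1370, 0.1183, 0.1777]
t=4: π = [0.2394, 0.1405, 0.1868, 0.1374, 0.1184, 0.1775]
t=5: π = [0.2396, 0.1405, 0.1867, 0.1373, 0.1184, 0.1776]

π = [0.2396, 0.1405, 0.1867, 0.1373, 0.1184, 0.1776]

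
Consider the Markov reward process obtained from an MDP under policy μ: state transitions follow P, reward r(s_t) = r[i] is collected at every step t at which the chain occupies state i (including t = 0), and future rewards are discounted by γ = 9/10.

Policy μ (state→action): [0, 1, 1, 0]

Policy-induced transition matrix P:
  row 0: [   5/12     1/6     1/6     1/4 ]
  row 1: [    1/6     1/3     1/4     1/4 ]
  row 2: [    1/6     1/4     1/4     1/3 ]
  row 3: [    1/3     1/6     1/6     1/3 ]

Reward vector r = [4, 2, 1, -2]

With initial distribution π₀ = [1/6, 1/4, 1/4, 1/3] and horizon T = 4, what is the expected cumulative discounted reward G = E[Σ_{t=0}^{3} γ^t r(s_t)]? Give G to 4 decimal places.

G = 3.6068

t=0: π = [0.1667, 0.2500, 0.2500, 0.3333], E[r] = 0.7500, γ^t·E[r] = 0.750000, running G = 0.750000
t=1: π = [0.2639, 0.2292, 0.2083, 0.2986], E[r] = 1.1250, γ^t·E[r] = 1.012500, running G = 1.762500
t=2: π = [0.2824, 0.2222, 0.2031, 0.2922], E[r] = 1.1927, γ^t·E[r] = 0.966094, running G = 2.728594
t=3: π = [0.2860, 0.2206, 0.2021, 0.2913], E[r] = 1.2047, γ^t·E[r] = 0.878238, running G = 3.606832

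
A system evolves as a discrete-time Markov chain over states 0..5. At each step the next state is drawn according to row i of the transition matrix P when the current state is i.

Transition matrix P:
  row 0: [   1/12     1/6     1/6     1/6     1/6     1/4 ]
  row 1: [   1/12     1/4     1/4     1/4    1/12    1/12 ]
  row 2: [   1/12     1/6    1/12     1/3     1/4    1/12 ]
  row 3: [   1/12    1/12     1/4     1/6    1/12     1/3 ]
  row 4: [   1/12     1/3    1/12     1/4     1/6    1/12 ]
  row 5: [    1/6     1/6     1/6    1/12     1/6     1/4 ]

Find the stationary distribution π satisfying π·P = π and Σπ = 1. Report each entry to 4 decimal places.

π = [0.0985, 0.1898, 0.1731, 0.2085, 0.1479, 0.1822]

Balance equations π_j = Σ_i π_i·P[i][j]:
  π_0 = 1/12·π_0 + 1/12·π_1 + 1/12·π_2 + 1/12·π_3 + 1/12·π_4 + 1/6·π_5
  π_1 = 1/6·π_0 + 1/4·π_1 + 1/6·π_2 + 1/12·π_3 + 1/3·π_4 + 1/6·π_5
  π_2 = 1/6·π_0 + 1/4·π_1 + 1/12·π_2 + 1/4·π_3 + 1/12·π_4 + 1/6·π_5
  π_3 = 1/6·π_0 + 1/4·π_1 + 1/3·π_2 + 1/6·π_3 + 1/4·π_4 + 1/12·π_5
  π_4 = 1/6·π_0 + 1/12·π_1 + 1/4·π_2 + 1/12·π_3 + 1/6·π_4 + 1/6·π_5
  normalize: π_0 + π_1 + π_2 + π_3 + π_4 + π_5 = 1
Solving the linear system gives exactly π = [25096/254729, 48337/254729, 44094/254729, 53103/254729, 37676/254729, 46423/254729].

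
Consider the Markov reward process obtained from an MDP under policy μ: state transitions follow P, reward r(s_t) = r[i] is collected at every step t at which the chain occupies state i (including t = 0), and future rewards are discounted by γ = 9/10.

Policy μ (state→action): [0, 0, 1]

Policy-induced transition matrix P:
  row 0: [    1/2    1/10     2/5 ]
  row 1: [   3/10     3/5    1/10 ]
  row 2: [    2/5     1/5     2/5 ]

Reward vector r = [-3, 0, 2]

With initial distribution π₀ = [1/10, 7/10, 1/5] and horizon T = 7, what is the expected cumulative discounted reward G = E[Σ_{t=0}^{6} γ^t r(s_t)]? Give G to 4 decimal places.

G = -2.5322

t=0: π = [0.1000, 0.7000, 0.2000], E[r] = 0.1000, γ^t·E[r] = 0.100000, running G = 0.100000
t=1: π = [0.3400, 0.4700, 0.1900], E[r] = -0.6400, γ^t·E[r] = -0.576000, running G = -0.476000
t=2: π = [0.3870, 0.3540, 0.2590], E[r] = -0.6430, γ^t·E[r] = -0.520830, running G = -0.996830
t=3: π = [0.4033, 0.3029, 0.2938], E[r] = -0.6223, γ^t·E[r] = -0.453657, running G = -1.450487
t=4: π = [0.4100, 0.2808, 0.3091], E[r] = -0.6119, γ^t·E[r] = -0.401441, running G = -1.851928
t=5: π = [0.4129, 0.2713, 0.3158], E[r] = -0.6073, γ^t·E[r] = -0.358582, running G = -2.210510
t=6: π = [0.4142, 0.2672, 0.3186], E[r] = -0.6053, γ^t·E[r] = -0.321668, running G = -2.532177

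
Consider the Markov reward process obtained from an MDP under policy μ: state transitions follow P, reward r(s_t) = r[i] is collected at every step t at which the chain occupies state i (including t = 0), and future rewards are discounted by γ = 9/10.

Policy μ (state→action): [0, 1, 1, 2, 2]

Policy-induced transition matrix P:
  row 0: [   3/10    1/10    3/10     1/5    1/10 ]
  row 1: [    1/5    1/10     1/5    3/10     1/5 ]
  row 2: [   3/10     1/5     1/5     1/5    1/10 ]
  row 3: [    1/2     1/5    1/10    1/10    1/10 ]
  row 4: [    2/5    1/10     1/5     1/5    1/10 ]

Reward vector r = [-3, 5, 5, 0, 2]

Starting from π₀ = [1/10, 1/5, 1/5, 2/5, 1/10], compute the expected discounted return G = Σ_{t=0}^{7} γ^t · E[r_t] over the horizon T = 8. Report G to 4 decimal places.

G = 6.3832

t=0: π = [0.1000, 0.2000, 0.2000, 0.4000, 0.1000], E[r] = 1.9000, γ^t·E[r] = 1.900000, running G = 1.900000
t=1: π = [0.3700, 0.1600, 0.1700, 0.1800, 0.1200], E[r] = 0.7800, γ^t·E[r] = 0.702000, running G = 2.602000
t=2: π = [0.3320, 0.1350, 0.2190, 0.1980, 0.1160], E[r] = 1.0060, γ^t·E[r] = 0.814860, running G = 3.416860
t=3: π = [0.3377, 0.1417, 0.2134, 0.1937, 0.1135], E[r] = 0.9894, γ^t·E[r] = 0.721273, running G = 4.138133
t=4: π = [0.3359, 0.1407, 0.2144, 0.1948, 0.1142], E[r] = 0.9961, γ^t·E[r] = 0.653561, running G = 4.791693
t=5: π = [0.3363, 0.1409, 0.2141, 0.1946, 0.1141], E[r] = 0.9944, γ^t·E[r] = 0.587174, running G = 5.378867
t=6: π = [0.3362, 0.1409, 0.2142, 0.1946, 0.1141], E[r] = 0.9947, γ^t·E[r] = 0.528621, running G = 5.907488
t=7: π = [0.3362, 0.1409, 0.2142, 0.1946, 0.1141], E[r] = 0.9946, γ^t·E[r] = 0.475729, running G = 6.383217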